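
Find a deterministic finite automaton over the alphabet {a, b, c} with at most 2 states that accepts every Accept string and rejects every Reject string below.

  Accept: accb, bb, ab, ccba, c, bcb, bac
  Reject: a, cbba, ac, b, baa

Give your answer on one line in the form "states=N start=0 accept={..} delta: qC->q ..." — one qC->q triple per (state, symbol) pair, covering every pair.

State merging on the prefix tree: take the shortest (then alphabetical) example prefix whose next move is undefined and point that move at state 0, else 1, else 2, ...; a target is out if some Accept/Reject pair would then sit in one state with the same input left (inseparable). If every existing state is out, open a new one.
a: 0a undefined. 0a->0: no, ab/b meet in 0 with "b" left. Open state 1: 0a->1.
b: 0b undefined. 0b->0: no, bb/b meet in 0. 0b->1: ok.
c: 0c undefined. 0c->0: ok.
ab: 1b undefined. 1b->0: ok.
ac: 1c undefined. 1c->0: no, accb/a meet in 1. 1c->1: ok.
ba: 1a undefined. 1a->0: ok.
All examples now run through 2 states with every (state, symbol) defined. Accept strings end in {0}, Reject strings end in {1}; accept={0}.

states=2 start=0 accept={0} delta: 0a->1 0b->1 0c->0 1a->0 1b->0 1c->1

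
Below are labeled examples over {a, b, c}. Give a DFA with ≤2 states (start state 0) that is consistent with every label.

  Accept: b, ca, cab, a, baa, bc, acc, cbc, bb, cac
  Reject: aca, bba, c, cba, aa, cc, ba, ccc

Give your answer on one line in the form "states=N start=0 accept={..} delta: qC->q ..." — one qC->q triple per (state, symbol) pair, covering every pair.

Fold the examples into a partial DFA from state 0: repeatedly fix the first undefined (state, symbol) met by the shortest-then-alphabetical prefix, trying targets in increasing order and rejecting any under which an Accept and a Reject string meet in one state with the same remainder; add a state when all current targets are rejected. Accepting states are where Accept strings end.
a: 0a undefined. 0a->0: no, ca/aca meet in 0 with "ca" left. Open state 1: 0a->1.
b: 0b undefined. 0b->0: no, a/bba meet in 1. 0b->1: ok.
c: 0c undefined. 0c->0: ok.
aa: 1a undefined. 1a->0: ok.
ac: 1c undefined. 1c->0: no, b/aca meet in 1. 1c->1: ok.
bb: 1b undefined. 1b->0: no, b/bba meet in 1. 1b->1: ok.
All examples now run through 2 states with every (state, symbol) defined. Accept strings end in {1}, Reject strings end in {0}; accept={1}.

states=2 start=0 accept={1} delta: 0a->1 0b->1 0c->0 1a->0 1b->1 1c->1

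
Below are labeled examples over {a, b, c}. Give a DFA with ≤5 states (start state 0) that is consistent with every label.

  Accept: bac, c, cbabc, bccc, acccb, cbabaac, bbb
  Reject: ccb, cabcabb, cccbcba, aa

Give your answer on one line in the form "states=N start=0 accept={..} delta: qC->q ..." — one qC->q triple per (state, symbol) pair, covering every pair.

states=3 start=0 accept={1,2} delta: 0a->0 0b->1 0c->1 1a->0 1b->0 1c->2 2a->0 2b->0 2c->0

State merging on the prefix tree: take the shortest (then alphabetical) example prefix whose next move is undefined and point that move at state 0, else 1, else 2, ...; a target is out if some Accept/Reject pair would then sit in one state with the same input left (inseparable). If every existing state is out, open a new one.
a: 0a undefined. 0a->0: ok.
b: 0b undefined. 0b->0: no, bbb/aa meet in 0. Open state 1: 0b->1.
c: 0c undefined. 0c->0: no, c/aa meet in 0. 0c->1: ok.
ba: 1a undefined. 1a->0: ok.
bb: 1b undefined. 1b->0: ok.
bc: 1c undefined. 1c->0: no, bac/ccb meet in 1. 1c->1: no, acccb/ccb meet in 0. Open state 2: 1c->2.
bcc: 2c undefined. 2c->0: ok.
ccb: 2b undefined. 2b->0: ok.
cabca: 2a undefined. 2a->0: ok.
All examples now run through 3 states with every (state, symbol) defined. Accept strings end in {1,2}, Reject strings end in {0}; accept={1,2}.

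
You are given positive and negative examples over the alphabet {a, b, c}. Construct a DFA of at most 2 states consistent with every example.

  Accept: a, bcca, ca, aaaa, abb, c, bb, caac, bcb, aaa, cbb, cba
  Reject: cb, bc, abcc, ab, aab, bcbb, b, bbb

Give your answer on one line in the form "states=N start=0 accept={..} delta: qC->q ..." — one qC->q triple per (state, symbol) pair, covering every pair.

states=2 start=0 accept={0} delta: 0a->0 0b->1 0c->0 1a->0 1b->0 1c->1

State merging on the prefix tree: take the shortest (then alphabetical) example prefix whose next move is undefined and point that move at state 0, else 1, else 2, ...; a target is out if some Accept/Reject pair would then sit in one state with the same input left (inseparable). If every existing state is out, open a new one.
a: 0a undefined. 0a->0: ok.
b: 0b undefined. 0b->0: no, a/ab meet in 0. Open state 1: 0b->1.
c: 0c undefined. 0c->0: ok.
bb: 1b undefined. 1b->0: ok.
bc: 1c undefined. 1c->0: no, a/bc meet in 0. 1c->1: ok.
cba: 1a undefined. 1a->0: ok.
All examples now run through 2 states with every (state, symbol) defined. Accept strings end in {0}, Reject strings end in {1}; accept={0}.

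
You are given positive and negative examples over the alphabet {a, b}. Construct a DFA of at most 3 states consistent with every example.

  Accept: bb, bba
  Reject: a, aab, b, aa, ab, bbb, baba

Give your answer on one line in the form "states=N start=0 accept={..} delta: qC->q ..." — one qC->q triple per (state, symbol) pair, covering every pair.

Fold the examples into a partial DFA from state 0: repeatedly fix the first undefined (state, symbol) met by the shortest-then-alphabetical prefix, trying targets in increasing order and rejecting any under which an Accept and a Reject string meet in one state with the same remainder; add a state when all current targets are rejected. Accepting states are where Accept strings end.
a: 0a undefined. 0a->0: ok.
b: 0b undefined. 0b->0: no, bb/a meet in 0. Open state 1: 0b->1.
ba: 1a undefined. 1a->0: ok.
bb: 1b undefined. 1b->0: no, bb/a meet in 0. 1b->1: no, bb/aab meet in 1. Open state 2: 1b->2.
bba: 2a undefined. 2a->0: no, bba/a meet in 0. 2a->1: no, bba/aab meet in 1. 2a->2: ok.
bbb: 2b undefined. 2b->0: ok.
All examples now run through 3 states with every (state, symbol) defined. Accept strings end in {2}, Reject strings end in {0,1}; accept={2}.

states=3 start=0 accept={2} delta: 0a->0 0b->1 1a->0 1b->2 2a->2 2b->0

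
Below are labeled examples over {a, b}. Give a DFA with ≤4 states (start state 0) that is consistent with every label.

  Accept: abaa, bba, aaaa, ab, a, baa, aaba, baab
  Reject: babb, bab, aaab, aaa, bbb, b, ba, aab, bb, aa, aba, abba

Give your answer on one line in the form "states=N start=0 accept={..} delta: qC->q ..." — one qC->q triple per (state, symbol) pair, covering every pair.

states=4 start=0 accept={1,3} delta: 0a->1 0b->2 1a->2 1b->3 2a->0 2b->0 3a->0 3b->1

Grow the machine one transition at a time. Run the examples from 0; the earliest place one falls off (shortest prefix, ties alphabetical) gets sent to the lowest-numbered state that keeps every Accept/Reject pair distinguishable — a pair clashes when both reach the same state with identical unread suffix — and to a fresh state only if none does.
a: 0a undefined. 0a->0: no, bba/abba meet in 0 with "bba" left. Open state 1: 0a->1.
b: 0b undefined. 0b->0: no, bba/ba meet in 1. 0b->1: no, bba/aba meet in 1 with "ba" left. Open state 2: 0b->2.
aa: 1a undefined. 1a->0: no, aaaa/aa meet in 0. 1a->1: no, aaaa/aaa meet in 1. 1a->2: ok.
ab: 1b undefined. 1b->0: no, abaa/b meet in 2. 1b->1: no, abaa/aaa meet in 2 with "a" left. 1b->2: no, bba/abba meet in 2 with "ba" left. Open state 3: 1b->3.
ba: 2a undefined. 2a->0: ok.
bb: 2b undefined. 2b->0: ok.
aba: 3a undefined. 3a->0: ok.
abb: 3b undefined. 3b->0: no, abaa/abba meet in 1. 3b->1: ok.
All examples now run through 4 states with every (state, symbol) defined. Accept strings end in {1,3}, Reject strings end in {0,2}; accept={1,3}.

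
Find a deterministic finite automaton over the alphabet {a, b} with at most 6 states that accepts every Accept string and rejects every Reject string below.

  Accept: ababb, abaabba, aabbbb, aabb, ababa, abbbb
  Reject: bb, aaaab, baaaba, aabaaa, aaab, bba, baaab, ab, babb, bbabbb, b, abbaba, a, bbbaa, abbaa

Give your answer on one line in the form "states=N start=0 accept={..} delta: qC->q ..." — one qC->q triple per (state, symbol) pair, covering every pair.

states=6 start=0 accept={5} delta: 0a->1 0b->0 1a->2 1b->3 2a->0 2b->4 3a->4 3b->2 4a->2 4b->5 5a->5 5b->5

Grow the machine one transition at a time. Run the examples from 0; the earliest place one falls off (shortest prefix, ties alphabetical) gets sent to the lowest-numbered state that keeps every Accept/Reject pair distinguishable — a pair clashes when both reach the same state with identical unread suffix — and to a fresh state only if none does.
a: 0a undefined. 0a->0: no, ababb/babb meet in 0 with "babb" left. Open state 1: 0a->1.
b: 0b undefined. 0b->0: ok.
aa: 1a undefined. 1a->0: no, aabbbb/bb meet in 0. 1a->1: no, aabb/babb meet in 1 with "bb" left. Open state 2: 1a->2.
ab: 1b undefined. 1b->0: no, ababb/bb meet in 0. 1b->1: no, ababa/abbaba meet in 2 with "ba" left. 1b->2: no, aabb/bbabbb meet in 2 with "bb" left. Open state 3: 1b->3.
aaa: 2a undefined. 2a->0: ok.
aab: 2b undefined. 2b->0: no, aabbbb/bb meet in 0. 2b->1: no, aabbbb/bbabbb meet in 3 with "bb" left. 2b->2: no, aabbbb/aabaaa meet in 2. 2b->3: no, aabb/babb meet in 3 with "b" left. Open state 4: 2b->4.
aba: 3a undefined. 3a->0: no, ababb/bb meet in 0. 3a->1: no, ababb/babb meet in 3 with "b" left. 3a->2: no, abaabba/baaaba meet in 1. 3a->3: no, ababb/bbabbb meet in 3 with "bb" left. 3a->4: ok.
abb: 3b undefined. 3b->0: no, abbbb/bb meet in 0. 3b->1: no, abbbb/baaaba meet in 1. 3b->2: ok.
aaba: 4a undefined. 4a->0: no, abaabba/baaaba meet in 1. 4a->1: no, abaabba/bb meet in 0. 4a->2: ok.
aabb: 4b undefined. 4b->0: no, ababb/bb meet in 0. 4b->1: no, ababb/aaaab meet in 3. 4b->2: no, ababb/bbabbb meet in 4. 4b->3: no, ababb/babb meet in 2. 4b->4: no, ababb/bbabbb meet in 4. Open state 5: 4b->5.
aabbb: 5b undefined. 5b->0: no, ababb/bb meet in 0. 5b->1: no, ababb/baaaba meet in 1. 5b->2: no, ababb/babb meet in 2. 5b->3: no, ababb/aaaab meet in 3. 5b->4: no, ababb/bbabbb meet in 4. 5b->5: ok.
ababa: 5a undefined. 5a->0: no, abaabba/bb meet in 0. 5a->1: no, abaabba/baaaba meet in 1. 5a->2: no, abaabba/babb meet in 2. 5a->3: no, abaabba/aaaab meet in 3. 5a->4: no, abaabba/bbabbb meet in 4. 5a->5: ok.
All examples now run through 6 states with every (state, symbol) defined. Accept strings end in {5}, Reject strings end in {0,1,2,3,4}; accept={5}.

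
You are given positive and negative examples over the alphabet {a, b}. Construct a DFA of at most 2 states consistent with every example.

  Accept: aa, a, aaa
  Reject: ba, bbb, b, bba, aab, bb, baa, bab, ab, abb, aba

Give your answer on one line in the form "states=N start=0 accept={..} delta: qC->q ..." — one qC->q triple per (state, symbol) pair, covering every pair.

Grow the machine one transition at a time. Run the examples from 0; the earliest place one falls off (shortest prefix, ties alphabetical) gets sent to the lowest-numbered state that keeps every Accept/Reject pair distinguishable — a pair clashes when both reach the same state with identical unread suffix — and to a fresh state only if none does.
a: 0a undefined. 0a->0: ok.
b: 0b undefined. 0b->0: no, aa/ba meet in 0. Open state 1: 0b->1.
ba: 1a undefined. 1a->0: no, aa/ba meet in 0. 1a->1: ok.
bb: 1b undefined. 1b->0: no, aa/bba meet in 0. 1b->1: ok.
All examples now run through 2 states with every (state, symbol) defined. Accept strings end in {0}, Reject strings end in {1}; accept={0}.

states=2 start=0 accept={0} delta: 0a->0 0b->1 1a->1 1b->1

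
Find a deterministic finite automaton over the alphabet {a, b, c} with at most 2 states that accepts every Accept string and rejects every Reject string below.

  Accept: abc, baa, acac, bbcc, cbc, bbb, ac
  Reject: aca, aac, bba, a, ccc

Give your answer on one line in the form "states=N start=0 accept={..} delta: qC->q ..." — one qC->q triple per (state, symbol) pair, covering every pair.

Grow the machine one transition at a time. Run the examples from 0; the earliest place one falls off (shortest prefix, ties alphabetical) gets sent to the lowest-numbered state that keeps every Accept/Reject pair distinguishable — a pair clashes when both reach the same state with identical unread suffix — and to a fresh state only if none does.
a: 0a undefined. 0a->0: no, ac/aac meet in 0 with "c" left. Open state 1: 0a->1.
b: 0b undefined. 0b->0: ok.
c: 0c undefined. 0c->0: no, bbcc/ccc meet in 0. 0c->1: ok.
aa: 1a undefined. 1a->0: ok.
ab: 1b undefined. 1b->0: no, abc/aac meet in 1. 1b->1: ok.
ac: 1c undefined. 1c->0: ok.
All examples now run through 2 states with every (state, symbol) defined. Accept strings end in {0}, Reject strings end in {1}; accept={0}.

states=2 start=0 accept={0} delta: 0a->1 0b->0 0c->1 1a->0 1b->1 1c->0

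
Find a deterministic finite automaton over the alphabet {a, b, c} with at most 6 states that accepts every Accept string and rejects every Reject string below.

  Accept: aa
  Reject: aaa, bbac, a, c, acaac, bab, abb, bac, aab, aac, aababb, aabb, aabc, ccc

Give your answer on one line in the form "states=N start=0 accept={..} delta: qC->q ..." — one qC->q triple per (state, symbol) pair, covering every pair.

State merging on the prefix tree: take the shortest (then alphabetical) example prefix whose next move is undefined and point that move at state 0, else 1, else 2, ...; a target is out if some Accept/Reject pair would then sit in one state with the same input left (inseparable). If every existing state is out, open a new one.
a: 0a undefined. 0a->0: no, aa/aaa meet in 0. Open state 1: 0a->1.
b: 0b undefined. 0b->0: ok.
c: 0c undefined. 0c->0: ok.
aa: 1a undefined. 1a->0: no, aa/c meet in 0. 1a->1: no, aa/aaa meet in 1. Open state 2: 1a->2.
ab: 1b undefined. 1b->0: ok.
ac: 1c undefined. 1c->0: ok.
aaa: 2a undefined. 2a->0: ok.
aab: 2b undefined. 2b->0: ok.
aac: 2c undefined. 2c->0: ok.
All examples now run through 3 states with every (state, symbol) defined. Accept strings end in {2}, Reject strings end in {0,1}; accept={2}.

states=3 start=0 accept={2} delta: 0a->1 0b->0 0c->0 1a->2 1b->0 1c->0 2a->0 2b->0 2c->0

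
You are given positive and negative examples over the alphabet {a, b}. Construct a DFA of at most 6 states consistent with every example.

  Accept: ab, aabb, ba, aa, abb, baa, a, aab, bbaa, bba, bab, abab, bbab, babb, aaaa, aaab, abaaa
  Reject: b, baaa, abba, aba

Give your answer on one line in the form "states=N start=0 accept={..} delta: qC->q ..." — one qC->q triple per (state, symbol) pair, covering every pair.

states=4 start=0 accept={1,2} delta: 0a->1 0b->0 1a->2 1b->2 2a->3 2b->2 3a->1 3b->1

Grow the machine one transition at a time. Run the examples from 0; the earliest place one falls off (shortest prefix, ties alphabetical) gets sent to the lowest-numbered state that keeps every Accept/Reject pair distinguishable — a pair clashes when both reach the same state with identical unread suffix — and to a fresh state only if none does.
a: 0a undefined. 0a->0: no, ab/b meet in 0 with "b" left. Open state 1: 0a->1.
b: 0b undefined. 0b->0: ok.
aa: 1a undefined. 1a->0: no, aabb/b meet in 0. 1a->1: no, ba/baaa meet in 1. Open state 2: 1a->2.
ab: 1b undefined. 1b->0: no, ab/b meet in 0. 1b->1: no, aa/abba meet in 2. 1b->2: ok.
aaa: 2a undefined. 2a->0: no, abab/b meet in 0. 2a->1: no, ba/baaa meet in 1. 2a->2: no, ab/baaa meet in 2. Open state 3: 2a->3.
aab: 2b undefined. 2b->0: no, aabb/b meet in 0. 2b->1: no, ab/abba meet in 2. 2b->2: ok.
aaaa: 3a undefined. 3a->0: no, aaaa/b meet in 0. 3a->1: ok.
aaab: 3b undefined. 3b->0: no, abab/b meet in 0. 3b->1: ok.
All examples now run through 4 states with every (state, symbol) defined. Accept strings end in {1,2}, Reject strings end in {0,3}; accept={1,2}.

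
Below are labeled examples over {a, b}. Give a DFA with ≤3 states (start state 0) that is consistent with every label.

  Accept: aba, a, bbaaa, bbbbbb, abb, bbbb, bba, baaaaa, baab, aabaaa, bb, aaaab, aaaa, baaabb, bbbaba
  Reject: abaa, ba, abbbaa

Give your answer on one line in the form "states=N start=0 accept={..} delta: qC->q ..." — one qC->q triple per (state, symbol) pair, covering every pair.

states=3 start=0 accept={0,1} delta: 0a->1 0b->1 1a->2 1b->0 2a->0 2b->0

Grow the machine one transition at a time. Run the examples from 0; the earliest place one falls off (shortest prefix, ties alphabetical) gets sent to the lowest-numbered state that keeps every Accept/Reject pair distinguishable — a pair clashes when both reach the same state with identical unread suffix — and to a fresh state only if none does.
a: 0a undefined. 0a->0: no, aba/ba meet in 0 with "ba" left. Open state 1: 0a->1.
b: 0b undefined. 0b->0: no, a/ba meet in 1. 0b->1: ok.
aa: 1a undefined. 1a->0: no, baaaaa/ba meet in 0. 1a->1: no, a/ba meet in 1. Open state 2: 1a->2.
ab: 1b undefined. 1b->0: ok.
aaa: 2a undefined. 2a->0: ok.
aab: 2b undefined. 2b->0: ok.
All examples now run through 3 states with every (state, symbol) defined. Accept strings end in {0,1}, Reject strings end in {2}; accept={0,1}.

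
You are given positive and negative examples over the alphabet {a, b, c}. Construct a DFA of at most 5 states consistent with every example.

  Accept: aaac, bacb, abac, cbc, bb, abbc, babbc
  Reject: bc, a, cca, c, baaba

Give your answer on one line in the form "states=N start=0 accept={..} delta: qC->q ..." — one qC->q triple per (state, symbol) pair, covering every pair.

states=3 start=0 accept={0} delta: 0a->1 0b->0 0c->1 1a->0 1b->2 1c->0 2a->1 2b->1 2c->0

Fold the examples into a partial DFA from state 0: repeatedly fix the first undefined (state, symbol) met by the shortest-then-alphabetical prefix, trying targets in increasing order and rejecting any under which an Accept and a Reject string meet in one state with the same remainder; add a state when all current targets are rejected. Accepting states are where Accept strings end.
a: 0a undefined. 0a->0: no, aaac/c meet in 0 with "c" left. Open state 1: 0a->1.
b: 0b undefined. 0b->0: ok.
c: 0c undefined. 0c->0: no, cbc/bc meet in 0. 0c->1: ok.
aa: 1a undefined. 1a->0: ok.
ab: 1b undefined. 1b->0: no, cbc/bc meet in 1. 1b->1: no, abac/bc meet in 1. Open state 2: 1b->2.
cc: 1c undefined. 1c->0: ok.
aba: 2a undefined. 2a->0: no, abac/bc meet in 1. 2a->1: ok.
abb: 2b undefined. 2b->0: no, abbc/bc meet in 1. 2b->1: ok.
cbc: 2c undefined. 2c->0: ok.
All examples now run through 3 states with every (state, symbol) defined. Accept strings end in {0}, Reject strings end in {1}; accept={0}.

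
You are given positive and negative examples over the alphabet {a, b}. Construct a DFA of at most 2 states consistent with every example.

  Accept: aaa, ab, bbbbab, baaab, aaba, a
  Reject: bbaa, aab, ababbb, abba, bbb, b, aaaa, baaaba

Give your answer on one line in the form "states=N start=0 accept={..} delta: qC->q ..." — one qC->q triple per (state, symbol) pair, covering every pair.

State merging on the prefix tree: take the shortest (then alphabetical) example prefix whose next move is undefined and point that move at state 0, else 1, else 2, ...; a target is out if some Accept/Reject pair would then sit in one state with the same input left (inseparable). If every existing state is out, open a new one.
a: 0a undefined. 0a->0: no, aaa/aaaa meet in 0. Open state 1: 0a->1.
b: 0b undefined. 0b->0: ok.
aa: 1a undefined. 1a->0: ok.
ab: 1b undefined. 1b->0: no, aaa/abba meet in 1. 1b->1: ok.
All examples now run through 2 states with every (state, symbol) defined. Accept strings end in {1}, Reject strings end in {0}; accept={1}.

states=2 start=0 accept={1} delta: 0a->1 0b->0 1a->0 1b->1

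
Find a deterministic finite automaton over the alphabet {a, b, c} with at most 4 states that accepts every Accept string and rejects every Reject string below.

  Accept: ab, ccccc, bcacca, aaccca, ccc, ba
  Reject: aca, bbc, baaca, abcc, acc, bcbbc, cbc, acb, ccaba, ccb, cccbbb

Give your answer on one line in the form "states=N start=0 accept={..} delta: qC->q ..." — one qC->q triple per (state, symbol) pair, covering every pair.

states=4 start=0 accept={0,3} delta: 0a->0 0b->0 0c->1 1a->1 1b->1 1c->2 2a->1 2b->1 2c->3 3a->0 3b->1 3c->2

Fold the examples into a partial DFA from state 0: repeatedly fix the first undefined (state, symbol) met by the shortest-then-alphabetical prefix, trying targets in increasing order and rejecting any under which an Accept and a Reject string meet in one state with the same remainder; add a state when all current targets are rejected. Accepting states are where Accept strings end.
a: 0a undefined. 0a->0: ok.
b: 0b undefined. 0b->0: ok.
c: 0c undefined. 0c->0: no, ab/aca meet in 0. Open state 1: 0c->1.
cb: 1b undefined. 1b->0: no, ab/acb meet in 0. 1b->1: ok.
cc: 1c undefined. 1c->0: no, ab/abcc meet in 0. 1c->1: no, ccccc/bbc meet in 1. Open state 2: 1c->2.
aca: 1a undefined. 1a->0: no, ab/aca meet in 0. 1a->1: ok.
cca: 2a undefined. 2a->0: no, ab/ccaba meet in 0. 2a->1: ok.
ccb: 2b undefined. 2b->0: no, ab/ccb meet in 0. 2b->1: ok.
ccc: 2c undefined. 2c->0: no, ab/cccbbb meet in 0. 2c->1: no, ccccc/aca meet in 1. 2c->2: no, ccccc/abcc meet in 2. Open state 3: 2c->3.
cccb: 3b undefined. 3b->0: no, ab/cccbbb meet in 0. 3b->1: ok.
cccc: 3c undefined. 3c->0: no, ccccc/aca meet in 1. 3c->1: no, ccccc/abcc meet in 2. 3c->2: ok.
aaccca: 3a undefined. 3a->0: ok.
All examples now run through 4 states with every (state, symbol) defined. Accept strings end in {0,3}, Reject strings end in {1,2}; accept={0,3}.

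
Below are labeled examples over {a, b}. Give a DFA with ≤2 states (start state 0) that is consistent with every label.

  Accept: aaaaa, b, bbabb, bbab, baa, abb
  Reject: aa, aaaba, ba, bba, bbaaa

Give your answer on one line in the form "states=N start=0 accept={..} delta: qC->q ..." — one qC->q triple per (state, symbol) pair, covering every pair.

Grow the machine one transition at a time. Run the examples from 0; the earliest place one falls off (shortest prefix, ties alphabetical) gets sent to the lowest-numbered state that keeps every Accept/Reject pair distinguishable — a pair clashes when both reach the same state with identical unread suffix — and to a fresh state only if none does.
a: 0a undefined. 0a->0: no, aaaaa/aa meet in 0. Open state 1: 0a->1.
b: 0b undefined. 0b->0: no, baa/aa meet in 1 with "a" left. 0b->1: ok.
aa: 1a undefined. 1a->0: ok.
ab: 1b undefined. 1b->0: no, aaaaa/aaaba meet in 1. 1b->1: ok.
All examples now run through 2 states with every (state, symbol) defined. Accept strings end in {1}, Reject strings end in {0}; accept={1}.

states=2 start=0 accept={1} delta: 0a->1 0b->1 1a->0 1b->1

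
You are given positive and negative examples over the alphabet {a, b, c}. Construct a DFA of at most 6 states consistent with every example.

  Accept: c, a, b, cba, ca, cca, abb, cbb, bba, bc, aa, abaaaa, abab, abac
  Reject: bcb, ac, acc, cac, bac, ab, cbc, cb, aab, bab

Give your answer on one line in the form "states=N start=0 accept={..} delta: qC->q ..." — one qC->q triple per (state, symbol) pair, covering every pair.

Grow the machine one transition at a time. Run the examples from 0; the earliest place one falls off (shortest prefix, ties alphabetical) gets sent to the lowest-numbered state that keeps every Accept/Reject pair distinguishable — a pair clashes when both reach the same state with identical unread suffix — and to a fresh state only if none does.
a: 0a undefined. 0a->0: no, c/ac meet in 0 with "c" left. Open state 1: 0a->1.
b: 0b undefined. 0b->0: ok.
c: 0c undefined. 0c->0: no, c/bcb meet in 0. 0c->1: ok.
aa: 1a undefined. 1a->0: no, c/cac meet in 1. 1a->1: ok.
ab: 1b undefined. 1b->0: no, c/cbc meet in 1. 1b->1: no, c/bcb meet in 1. Open state 2: 1b->2.
ac: 1c undefined. 1c->0: no, c/acc meet in 1. 1c->1: no, c/ac meet in 1. 1c->2: ok.
aba: 2a undefined. 2a->0: ok.
abb: 2b undefined. 2b->0: ok.
acc: 2c undefined. 2c->0: no, b/acc meet in 0. 2c->1: no, c/acc meet in 1. 2c->2: ok.
All examples now run through 3 states with every (state, symbol) defined. Accept strings end in {0,1}, Reject strings end in {2}; accept={0,1}.

states=3 start=0 accept={0,1} delta: 0a->1 0b->0 0c->1 1a->1 1b->2 1c->2 2a->0 2b->0 2c->2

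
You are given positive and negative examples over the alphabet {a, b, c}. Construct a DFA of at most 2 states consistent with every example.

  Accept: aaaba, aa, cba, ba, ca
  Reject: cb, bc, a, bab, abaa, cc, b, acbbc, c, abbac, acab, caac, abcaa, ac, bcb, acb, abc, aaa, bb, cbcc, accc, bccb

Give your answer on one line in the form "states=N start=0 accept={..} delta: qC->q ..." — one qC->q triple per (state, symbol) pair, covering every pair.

State merging on the prefix tree: take the shortest (then alphabetical) example prefix whose next move is undefined and point that move at state 0, else 1, else 2, ...; a target is out if some Accept/Reject pair would then sit in one state with the same input left (inseparable). If every existing state is out, open a new one.
a: 0a undefined. 0a->0: no, aa/a meet in 0. Open state 1: 0a->1.
b: 0b undefined. 0b->0: no, ba/a meet in 1. 0b->1: ok.
c: 0c undefined. 0c->0: no, ca/cb meet in 1. 0c->1: ok.
aa: 1a undefined. 1a->0: ok.
ab: 1b undefined. 1b->0: no, aaaba/a meet in 1. 1b->1: ok.
ac: 1c undefined. 1c->0: no, aaaba/bc meet in 0. 1c->1: ok.
All examples now run through 2 states with every (state, symbol) defined. Accept strings end in {0}, Reject strings end in {1}; accept={0}.

states=2 start=0 accept={0} delta: 0a->1 0b->1 0c->1 1a->0 1b->1 1c->1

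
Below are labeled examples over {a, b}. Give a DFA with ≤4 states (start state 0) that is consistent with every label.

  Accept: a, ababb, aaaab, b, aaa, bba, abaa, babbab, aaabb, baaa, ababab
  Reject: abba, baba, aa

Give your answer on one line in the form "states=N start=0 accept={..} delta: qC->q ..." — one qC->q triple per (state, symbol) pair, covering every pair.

states=3 start=0 accept={0,1} delta: 0a->1 0b->0 1a->2 1b->1 2a->0 2b->0

State merging on the prefix tree: take the shortest (then alphabetical) example prefix whose next move is undefined and point that move at state 0, else 1, else 2, ...; a target is out if some Accept/Reject pair would then sit in one state with the same input left (inseparable). If every existing state is out, open a new one.
a: 0a undefined. 0a->0: no, a/aa meet in 0. Open state 1: 0a->1.
b: 0b undefined. 0b->0: ok.
aa: 1a undefined. 1a->0: no, aaaab/aa meet in 0. 1a->1: no, a/aa meet in 1. Open state 2: 1a->2.
ab: 1b undefined. 1b->0: no, a/abba meet in 1. 1b->1: ok.
aaa: 2a undefined. 2a->0: ok.
abab: 2b undefined. 2b->0: ok.
All examples now run through 3 states with every (state, symbol) defined. Accept strings end in {0,1}, Reject strings end in {2}; accept={0,1}.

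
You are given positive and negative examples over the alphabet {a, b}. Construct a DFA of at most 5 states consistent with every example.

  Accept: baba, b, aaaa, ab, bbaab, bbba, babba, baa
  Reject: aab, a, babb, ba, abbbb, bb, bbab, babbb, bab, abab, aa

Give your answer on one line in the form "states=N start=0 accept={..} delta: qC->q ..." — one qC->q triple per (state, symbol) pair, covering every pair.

Grow the machine one transition at a time. Run the examples from 0; the earliest place one falls off (shortest prefix, ties alphabetical) gets sent to the lowest-numbered state that keeps every Accept/Reject pair distinguishable — a pair clashes when both reach the same state with identical unread suffix — and to a fresh state only if none does.
a: 0a undefined. 0a->0: no, b/aab meet in 0 with "b" left. Open state 1: 0a->1.
b: 0b undefined. 0b->0: no, b/bb meet in 0. 0b->1: no, b/a meet in 1. Open state 2: 0b->2.
aa: 1a undefined. 1a->0: no, b/aab meet in 2. 1a->1: no, aaaa/a meet in 1. 1a->2: no, b/aa meet in 2. Open state 3: 1a->3.
ab: 1b undefined. 1b->0: no, ab/abab meet in 0. 1b->1: no, ab/a meet in 1. 1b->2: ok.
ba: 2a undefined. 2a->0: no, baba/ba meet in 0. 2a->1: no, baba/a meet in 1. 2a->2: no, b/ba meet in 2. 2a->3: ok.
bb: 2b undefined. 2b->0: no, b/bbab meet in 2. 2b->1: no, bbba/ba meet in 3. 2b->2: no, b/abbbb meet in 2. 2b->3: ok.
aaa: 3a undefined. 3a->0: no, b/bbab meet in 2. 3a->1: no, b/bbab meet in 2. 3a->2: no, aaaa/ba meet in 3. 3a->3: no, aaaa/ba meet in 3. Open state 4: 3a->4.
aab: 3b undefined. 3b->0: no, baba/a meet in 1. 3b->1: no, baba/ba meet in 3. 3b->2: no, baba/babb meet in 3. 3b->3: ok.
aaaa: 4a undefined. 4a->0: ok.
bbab: 4b undefined. 4b->0: no, aaaa/bbab meet in 0. 4b->1: ok.
All examples now run through 5 states with every (state, symbol) defined. Accept strings end in {0,2,4}, Reject strings end in {1,3}; accept={0,2,4}.

states=5 start=0 accept={0,2,4} delta: 0a->1 0b->2 1a->3 1b->2 2a->3 2b->3 3a->4 3b->3 4a->0 4b->1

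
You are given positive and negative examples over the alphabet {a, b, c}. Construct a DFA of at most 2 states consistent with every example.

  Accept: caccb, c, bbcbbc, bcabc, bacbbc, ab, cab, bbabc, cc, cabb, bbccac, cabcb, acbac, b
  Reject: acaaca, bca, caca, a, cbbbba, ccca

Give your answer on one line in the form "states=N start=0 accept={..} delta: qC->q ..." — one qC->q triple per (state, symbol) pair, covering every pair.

states=2 start=0 accept={1} delta: 0a->0 0b->1 0c->1 1a->0 1b->1 1c->1

State merging on the prefix tree: take the shortest (then alphabetical) example prefix whose next move is undefined and point that move at state 0, else 1, else 2, ...; a target is out if some Accept/Reject pair would then sit in one state with the same input left (inseparable). If every existing state is out, open a new one.
a: 0a undefined. 0a->0: ok.
b: 0b undefined. 0b->0: no, ab/a meet in 0. Open state 1: 0b->1.
c: 0c undefined. 0c->0: no, c/acaaca meet in 0. 0c->1: ok.
ba: 1a undefined. 1a->0: ok.
bb: 1b undefined. 1b->0: no, cabb/acaaca meet in 0. 1b->1: ok.
bc: 1c undefined. 1c->0: no, bbcbbc/acaaca meet in 0. 1c->1: ok.
All examples now run through 2 states with every (state, symbol) defined. Accept strings end in {1}, Reject strings end in {0}; accept={1}.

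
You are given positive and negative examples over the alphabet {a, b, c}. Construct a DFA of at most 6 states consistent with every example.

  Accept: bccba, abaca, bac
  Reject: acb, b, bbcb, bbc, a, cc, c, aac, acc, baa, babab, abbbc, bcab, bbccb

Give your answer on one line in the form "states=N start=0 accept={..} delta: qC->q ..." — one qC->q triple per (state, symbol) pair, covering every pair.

Grow the machine one transition at a time. Run the examples from 0; the earliest place one falls off (shortest prefix, ties alphabetical) gets sent to the lowest-numbered state that keeps every Accept/Reject pair distinguishable — a pair clashes when both reach the same state with identical unread suffix — and to a fresh state only if none does.
a: 0a undefined. 0a->0: ok.
b: 0b undefined. 0b->0: no, bac/bbc meet in 0 with "c" left. Open state 1: 0b->1.
c: 0c undefined. 0c->0: ok.
ba: 1a undefined. 1a->0: no, abaca/a meet in 0. 1a->1: ok.
bb: 1b undefined. 1b->0: no, bac/abbbc meet in 1 with "c" left. 1b->1: no, bac/bbc meet in 1 with "c" left. Open state 2: 1b->2.
bc: 1c undefined. 1c->0: no, bccba/acb meet in 1. 1c->1: no, abaca/acb meet in 1. 1c->2: ok.
bbc: 2c undefined. 2c->0: no, bccba/acb meet in 1. 2c->1: no, bac/bbcb meet in 2. 2c->2: no, bac/bbc meet in 2. Open state 3: 2c->3.
bca: 2a undefined. 2a->0: no, abaca/a meet in 0. 2a->1: no, abaca/acb meet in 1. 2a->2: ok.
abbb: 2b undefined. 2b->0: ok.
bbcb: 3b undefined. 3b->0: no, bccba/bbcb meet in 0. 3b->1: no, bccba/acb meet in 1. 3b->2: no, bccba/bbcb meet in 2. 3b->3: ok.
bbcc: 3c undefined. 3c->0: ok.
bccba: 3a undefined. 3a->0: no, bccba/a meet in 0. 3a->1: no, bccba/acb meet in 1. 3a->2: ok.
All examples now run through 4 states with every (state, symbol) defined. Accept strings end in {2}, Reject strings end in {0,1,3}; accept={2}.

states=4 start=0 accept={2} delta: 0a->0 0b->1 0c->0 1a->1 1b->2 1c->2 2a->2 2b->0 2c->3 3a->2 3b->3 3c->0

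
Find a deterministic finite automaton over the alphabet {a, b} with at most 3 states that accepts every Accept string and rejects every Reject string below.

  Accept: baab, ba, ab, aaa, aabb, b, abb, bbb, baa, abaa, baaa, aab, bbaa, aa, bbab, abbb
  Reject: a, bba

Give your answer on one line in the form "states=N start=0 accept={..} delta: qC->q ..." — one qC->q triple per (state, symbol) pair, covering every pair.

states=3 start=0 accept={0,2} delta: 0a->1 0b->2 1a->2 1b->0 2a->2 2b->0

Grow the machine one transition at a time. Run the examples from 0; the earliest place one falls off (shortest prefix, ties alphabetical) gets sent to the lowest-numbered state that keeps every Accept/Reject pair distinguishable — a pair clashes when both reach the same state with identical unread suffix — and to a fresh state only if none does.
a: 0a undefined. 0a->0: no, aaa/a meet in 0. Open state 1: 0a->1.
b: 0b undefined. 0b->0: no, ba/a meet in 1. 0b->1: no, b/a meet in 1. Open state 2: 0b->2.
aa: 1a undefined. 1a->0: no, aaa/a meet in 1. 1a->1: no, aaa/a meet in 1. 1a->2: ok.
ab: 1b undefined. 1b->0: ok.
ba: 2a undefined. 2a->0: no, baa/a meet in 1. 2a->1: no, ba/a meet in 1. 2a->2: ok.
bb: 2b undefined. 2b->0: ok.
All examples now run through 3 states with every (state, symbol) defined. Accept strings end in {0,2}, Reject strings end in {1}; accept={0,2}.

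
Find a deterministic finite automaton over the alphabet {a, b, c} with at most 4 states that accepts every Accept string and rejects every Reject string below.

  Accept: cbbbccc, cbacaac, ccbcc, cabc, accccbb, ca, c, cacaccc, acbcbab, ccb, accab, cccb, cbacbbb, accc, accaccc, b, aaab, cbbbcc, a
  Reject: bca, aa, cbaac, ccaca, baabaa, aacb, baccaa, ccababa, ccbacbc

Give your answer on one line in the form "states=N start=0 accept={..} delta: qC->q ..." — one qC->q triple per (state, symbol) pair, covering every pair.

Grow the machine one transition at a time. Run the examples from 0; the earliest place one falls off (shortest prefix, ties alphabetical) gets sent to the lowest-numbered state that keeps every Accept/Reject pair distinguishable — a pair clashes when both reach the same state with identical unread suffix — and to a fresh state only if none does.
a: 0a undefined. 0a->0: no, a/aa meet in 0. Open state 1: 0a->1.
b: 0b undefined. 0b->0: no, ca/bca meet in 0 with "ca" left. 0b->1: ok.
c: 0c undefined. 0c->0: ok.
aa: 1a undefined. 1a->0: no, cbacaac/aa meet in 0. 1a->1: no, ca/aa meet in 1. Open state 2: 1a->2.
ac: 1c undefined. 1c->0: no, ca/bca meet in 1. 1c->1: ok.
aaa: 2a undefined. 2a->0: no, c/cbaac meet in 0. 2a->1: no, ccbcc/cbaac meet in 1. 2a->2: ok.
aac: 2c undefined. 2c->0: no, cbacaac/cbaac meet in 0. 2c->1: no, cbacaac/cbaac meet in 1. 2c->2: no, cbacaac/bca meet in 2. Open state 3: 2c->3.
acb: 1b undefined. 1b->0: no, cbbbccc/ccababa meet in 1. 1b->1: ok.
aaab: 2b undefined. 2b->0: no, cbbbccc/ccababa meet in 1. 2b->1: ok.
aacb: 3b undefined. 3b->0: no, c/aacb meet in 0. 3b->1: no, cbbbccc/aacb meet in 1. 3b->2: ok.
bacc: 3c undefined. 3c->0: ok.
cbaca: 3a undefined. 3a->0: ok.
All examples now run through 4 states with every (state, symbol) defined. Accept strings end in {0,1}, Reject strings end in {2,3}; accept={0,1}.

states=4 start=0 accept={0,1} delta: 0a->1 0b->1 0c->0 1a->2 1b->1 1c->1 2a->2 2b->1 2c->3 3a->0 3b->2 3c->0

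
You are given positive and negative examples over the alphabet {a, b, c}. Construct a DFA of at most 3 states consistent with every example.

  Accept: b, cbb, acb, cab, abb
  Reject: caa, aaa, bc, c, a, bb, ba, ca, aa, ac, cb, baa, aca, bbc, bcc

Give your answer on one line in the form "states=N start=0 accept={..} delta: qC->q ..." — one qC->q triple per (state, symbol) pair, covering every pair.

states=3 start=0 accept={2} delta: 0a->1 0b->2 0c->1 1a->0 1b->0 1c->0 2a->0 2b->0 2c->0

Grow the machine one transition at a time. Run the examples from 0; the earliest place one falls off (shortest prefix, ties alphabetical) gets sent to the lowest-numbered state that keeps every Accept/Reject pair distinguishable — a pair clashes when both reach the same state with identical unread suffix — and to a fresh state only if none does.
a: 0a undefined. 0a->0: no, acb/cb meet in 0 with "cb" left. Open state 1: 0a->1.
b: 0b undefined. 0b->0: no, b/bb meet in 0. 0b->1: no, b/a meet in 1. Open state 2: 0b->2.
c: 0c undefined. 0c->0: no, b/cb meet in 2. 0c->1: ok.
aa: 1a undefined. 1a->0: ok.
ab: 1b undefined. 1b->0: ok.
ac: 1c undefined. 1c->0: ok.
ba: 2a undefined. 2a->0: ok.
bb: 2b undefined. 2b->0: ok.
bc: 2c undefined. 2c->0: ok.
All examples now run through 3 states with every (state, symbol) defined. Accept strings end in {2}, Reject strings end in {0,1}; accept={2}.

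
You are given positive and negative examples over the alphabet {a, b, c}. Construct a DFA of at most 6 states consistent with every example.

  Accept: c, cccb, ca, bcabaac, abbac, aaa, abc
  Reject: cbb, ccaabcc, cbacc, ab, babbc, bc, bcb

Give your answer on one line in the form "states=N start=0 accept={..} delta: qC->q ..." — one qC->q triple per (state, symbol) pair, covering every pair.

Grow the machine one transition at a time. Run the examples from 0; the earliest place one falls off (shortest prefix, ties alphabetical) gets sent to the lowest-numbered state that keeps every Accept/Reject pair distinguishable — a pair clashes when both reach the same state with identical unread suffix — and to a fresh state only if none does.
a: 0a undefined. 0a->0: no, abc/bc meet in 0 with "bc" left. Open state 1: 0a->1.
b: 0b undefined. 0b->0: no, c/bc meet in 0 with "c" left. 0b->1: ok.
c: 0c undefined. 0c->0: ok.
aa: 1a undefined. 1a->0: no, c/cbacc meet in 0. 1a->1: ok.
ab: 1b undefined. 1b->0: no, c/cbb meet in 0. 1b->1: no, cccb/cbb meet in 1. Open state 2: 1b->2.
bc: 1c undefined. 1c->0: no, c/cbacc meet in 0. 1c->1: no, cccb/cbacc meet in 1. 1c->2: no, abc/cbacc meet in 2 with "c" left. Open state 3: 1c->3.
abb: 2b undefined. 2b->0: no, c/babbc meet in 0. 2b->1: no, abbac/babbc meet in 3. 2b->2: no, abc/babbc meet in 2 with "c" left. 2b->3: ok.
abc: 2c undefined. 2c->0: no, c/ccaabcc meet in 0. 2c->1: ok.
bca: 3a undefined. 3a->0: no, bcabaac/ccaabcc meet in 3. 3a->1: no, abbac/ccaabcc meet in 3. 3a->2: ok.
bcb: 3b undefined. 3b->0: no, c/bcb meet in 0. 3b->1: no, cccb/bcb meet in 1. 3b->2: ok.
babbc: 3c undefined. 3c->0: no, c/cbacc meet in 0. 3c->1: no, cccb/cbacc meet in 1. 3c->2: ok.
bcabaa: 2a undefined. 2a->0: ok.
All examples now run through 4 states with every (state, symbol) defined. Accept strings end in {0,1}, Reject strings end in {2,3}; accept={0,1}.

states=4 start=0 accept={0,1} delta: 0a->1 0b->1 0c->0 1a->1 1b->2 1c->3 2a->0 2b->3 2c->1 3a->2 3b->2 3c->2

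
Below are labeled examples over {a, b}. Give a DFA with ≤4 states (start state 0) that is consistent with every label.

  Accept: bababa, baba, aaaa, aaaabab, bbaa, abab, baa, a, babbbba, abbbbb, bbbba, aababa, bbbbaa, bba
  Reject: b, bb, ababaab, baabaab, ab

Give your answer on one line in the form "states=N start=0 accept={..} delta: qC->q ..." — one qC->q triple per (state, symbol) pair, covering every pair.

states=4 start=0 accept={0,3} delta: 0a->0 0b->1 1a->2 1b->2 2a->0 2b->3 3a->3 3b->2

Grow the machine one transition at a time. Run the examples from 0; the earliest place one falls off (shortest prefix, ties alphabetical) gets sent to the lowest-numbered state that keeps every Accept/Reject pair distinguishable — a pair clashes when both reach the same state with identical unread suffix — and to a fresh state only if none does.
a: 0a undefined. 0a->0: ok.
b: 0b undefined. 0b->0: no, bababa/b meet in 0. Open state 1: 0b->1.
ba: 1a undefined. 1a->0: no, aaaabab/b meet in 1. 1a->1: no, aaaabab/bb meet in 1 with "b" left. Open state 2: 1a->2.
bb: 1b undefined. 1b->0: no, aaaa/bb meet in 0. 1b->1: no, abbbbb/b meet in 1. 1b->2: ok.
baa: 2a undefined. 2a->0: ok.
bab: 2b undefined. 2b->0: no, bababa/bb meet in 2. 2b->1: no, bababa/bb meet in 2. 2b->2: no, bababa/bb meet in 2. Open state 3: 2b->3.
baba: 3a undefined. 3a->0: no, bababa/bb meet in 2. 3a->1: no, baba/b meet in 1. 3a->2: no, bababa/bb meet in 2. 3a->3: ok.
babb: 3b undefined. 3b->0: no, bababa/ababaab meet in 0. 3b->1: no, bababa/bb meet in 2. 3b->2: ok.
All examples now run through 4 states with every (state, symbol) defined. Accept strings end in {0,3}, Reject strings end in {1,2}; accept={0,3}.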